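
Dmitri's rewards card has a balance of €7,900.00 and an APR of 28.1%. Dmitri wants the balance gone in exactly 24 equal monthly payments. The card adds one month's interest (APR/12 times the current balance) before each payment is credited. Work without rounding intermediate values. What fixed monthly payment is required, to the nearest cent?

Monthly rate r = 28.1%/12 = 2.34167% = 0.0234167.
Level-payment amortization: P = B₀·r / (1 − (1+r)^(−n)) = 7900.00·0.0234167 / (1 − 1.02342^(−24)).
Denominator 1 − (1+r)^(−24) = 0.426226677.
P = 184.992 / 0.426226677 ≈ 434.02.

€434.02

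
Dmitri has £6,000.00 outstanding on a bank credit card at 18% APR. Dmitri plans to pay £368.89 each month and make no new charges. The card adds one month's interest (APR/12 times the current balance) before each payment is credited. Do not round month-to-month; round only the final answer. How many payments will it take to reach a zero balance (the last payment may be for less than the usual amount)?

Monthly rate r = 18%/12 = 1.5% = 0.015.
Recurrence: B ← B·(1+r) − £368.89.
Month 1: interest £90.00; balance after payment £5,721.11.
Month 2: interest £85.82; balance after payment £5,438.04.
Closed form: n = −ln(1 − rB₀/P)/ln(1+r) = −ln(0.75602)/ln(1.015) ≈ 18.785, so the balance reaches zero during payment 19.

19 months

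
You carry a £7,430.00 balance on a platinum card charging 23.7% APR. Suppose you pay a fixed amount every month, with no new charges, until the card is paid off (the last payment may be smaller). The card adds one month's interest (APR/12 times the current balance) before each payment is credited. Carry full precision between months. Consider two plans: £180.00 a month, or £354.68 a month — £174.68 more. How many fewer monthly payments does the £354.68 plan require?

59 fewer payments

Monthly rate r = 23.7%/12 = 1.975% = 0.01975.
At £180.00/mo: n = ⌈−ln(1 − rB₀/P)/ln(1+r)⌉ = 87 payments (last £62.35); total interest = total paid − £7,430.00 = £8,112.35.
At £354.68/mo: 28 payments (last £108.20); total interest £2,254.56.
Payments saved = 87 − 28 = 59.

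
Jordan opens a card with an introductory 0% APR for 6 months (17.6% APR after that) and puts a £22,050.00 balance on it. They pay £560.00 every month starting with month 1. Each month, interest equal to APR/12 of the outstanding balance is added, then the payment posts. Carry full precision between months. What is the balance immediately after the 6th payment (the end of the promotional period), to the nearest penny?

Promo months 1–6 at r₀ = 0%/12 = 0; months 7+ at r₁ = 17.6%/12 = 0.0146667.
After month 6 (no interest yet): B = £22,050.00 − 6·£560.00 = £18,690.00.

£18,690.00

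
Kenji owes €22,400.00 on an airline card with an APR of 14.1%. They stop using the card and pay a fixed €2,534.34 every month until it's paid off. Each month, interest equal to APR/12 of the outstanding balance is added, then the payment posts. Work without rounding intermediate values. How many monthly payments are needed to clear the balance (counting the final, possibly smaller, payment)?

10 months

Monthly rate r = 14.1%/12 = 1.175% = 0.01175.
Recurrence: B ← B·(1+r) − €2,534.34.
Month 1: interest €263.20; balance after payment €20,128.86.
Month 2: interest €236.51; balance after payment €17,831.03.
Closed form: n = −ln(1 − rB₀/P)/ln(1+r) = −ln(0.89615)/ln(1.01175) ≈ 9.387, so the balance reaches zero during payment 10.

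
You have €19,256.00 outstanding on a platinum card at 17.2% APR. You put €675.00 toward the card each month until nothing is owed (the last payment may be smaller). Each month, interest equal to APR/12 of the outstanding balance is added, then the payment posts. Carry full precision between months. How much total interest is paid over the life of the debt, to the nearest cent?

Monthly rate r = 17.2%/12 = 1.43333% = 0.0143333.
Payoff takes n = ⌈−ln(1 − rB₀/P)/ln(1+r)⌉ = ⌈36.943⌉ = 37 payments; the last is €636.81.
Total paid = 36·€675.00 + €636.81 = €24,936.81.
Total interest = total paid − principal = €24,936.81 − €19,256.00 = €5,680.81.

€5,680.81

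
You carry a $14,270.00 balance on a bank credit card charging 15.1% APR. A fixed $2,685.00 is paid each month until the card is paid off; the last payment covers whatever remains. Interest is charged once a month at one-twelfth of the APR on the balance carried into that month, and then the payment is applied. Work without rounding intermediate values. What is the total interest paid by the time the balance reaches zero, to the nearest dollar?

$596

Monthly rate r = 15.1%/12 = 1.25833% = 0.0125833.
Payoff takes n = ⌈−ln(1 − rB₀/P)/ln(1+r)⌉ = ⌈5.535⌉ = 6 payments; the last is $1,441.47.
Total paid = 5·$2,685.00 + $1,441.47 = $14,866.47.
Total interest = total paid − principal = $14,866.47 − $14,270.00 = $596.47.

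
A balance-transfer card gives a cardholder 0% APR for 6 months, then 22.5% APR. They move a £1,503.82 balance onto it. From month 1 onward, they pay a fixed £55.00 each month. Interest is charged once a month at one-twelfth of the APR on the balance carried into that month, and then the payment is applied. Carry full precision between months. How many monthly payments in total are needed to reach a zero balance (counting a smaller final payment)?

34 months

Promo months 1–6 at r₀ = 0%/12 = 0; months 7+ at r₁ = 22.5%/12 = 0.01875.
After month 6 (no interest yet): B = £1,503.82 − 6·£55.00 = £1,173.82.
Then at r₁ with £55.00/mo: n₂ = −ln(1 − r₁·B/P)/ln(1+r₁) ≈ 27.51 → 28 more payments.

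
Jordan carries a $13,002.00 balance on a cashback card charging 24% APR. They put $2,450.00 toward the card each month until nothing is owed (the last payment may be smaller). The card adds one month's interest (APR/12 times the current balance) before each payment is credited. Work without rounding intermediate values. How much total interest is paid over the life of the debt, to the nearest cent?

$885.47

Monthly rate r = 24%/12 = 2% = 0.02.
Payoff takes n = ⌈−ln(1 − rB₀/P)/ln(1+r)⌉ = ⌈5.666⌉ = 6 payments; the last is $1,637.47.
Total paid = 5·$2,450.00 + $1,637.47 = $13,887.47.
Total interest = total paid − principal = $13,887.47 − $13,002.00 = $885.47.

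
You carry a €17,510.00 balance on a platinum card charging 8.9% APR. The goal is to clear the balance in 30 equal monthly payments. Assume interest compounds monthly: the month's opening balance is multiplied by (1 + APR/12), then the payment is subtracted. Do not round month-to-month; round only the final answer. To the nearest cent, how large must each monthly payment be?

€653.16

Monthly rate r = 8.9%/12 = 0.741667% = 0.00741667.
Level-payment amortization: P = B₀·r / (1 − (1+r)^(−n)) = 17510.00·0.00741667 / (1 − 1.00742^(−30)).
Denominator 1 − (1+r)^(−30) = 0.198827463.
P = 129.866 / 0.198827463 ≈ 653.16.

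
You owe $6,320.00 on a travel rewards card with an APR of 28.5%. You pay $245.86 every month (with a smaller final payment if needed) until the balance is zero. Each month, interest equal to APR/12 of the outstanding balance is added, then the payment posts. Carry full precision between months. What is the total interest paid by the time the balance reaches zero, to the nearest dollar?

Monthly rate r = 28.5%/12 = 2.375% = 0.02375.
Payoff takes n = ⌈−ln(1 − rB₀/P)/ln(1+r)⌉ = ⌈40.171⌉ = 41 payments; the last is $42.55.
Total paid = 40·$245.86 + $42.55 = $9,876.95.
Total interest = total paid − principal = $9,876.95 − $6,320.00 = $3,556.95.

$3,557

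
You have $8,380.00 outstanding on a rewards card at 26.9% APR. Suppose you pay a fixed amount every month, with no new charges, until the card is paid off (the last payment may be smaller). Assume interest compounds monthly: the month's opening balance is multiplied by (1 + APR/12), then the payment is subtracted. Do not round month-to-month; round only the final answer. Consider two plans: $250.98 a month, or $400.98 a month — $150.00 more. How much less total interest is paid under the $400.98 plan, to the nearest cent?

$4,193.43

Monthly rate r = 26.9%/12 = 2.24167% = 0.0224167.
At $250.98/mo: n = ⌈−ln(1 − rB₀/P)/ln(1+r)⌉ = 63 payments (last $65.28); total interest = total paid − $8,380.00 = $7,246.04.
At $400.98/mo: 29 payments (last $205.17); total interest $3,052.61.
Interest saved = $7,246.04 − $3,052.61 = $4,193.43.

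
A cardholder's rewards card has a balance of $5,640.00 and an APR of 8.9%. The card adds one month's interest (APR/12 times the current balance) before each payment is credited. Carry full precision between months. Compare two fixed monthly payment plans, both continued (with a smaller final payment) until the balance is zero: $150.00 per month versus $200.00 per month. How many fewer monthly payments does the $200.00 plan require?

13 fewer payments

Monthly rate r = 8.9%/12 = 0.741667% = 0.00741667.
At $150.00/mo: n = ⌈−ln(1 − rB₀/P)/ln(1+r)⌉ = 45 payments (last $36.68); total interest = total paid − $5,640.00 = $996.68.
At $200.00/mo: 32 payments (last $151.13); total interest $711.13.
Payments saved = 45 − 32 = 13.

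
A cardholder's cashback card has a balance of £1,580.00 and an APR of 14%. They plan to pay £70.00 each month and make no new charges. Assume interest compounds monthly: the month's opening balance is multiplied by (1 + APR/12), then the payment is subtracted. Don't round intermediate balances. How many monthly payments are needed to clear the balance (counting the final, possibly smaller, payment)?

27 months

Monthly rate r = 14%/12 = 1.16667% = 0.0116667.
Recurrence: B ← B·(1+r) − £70.00.
Month 1: interest £18.43; balance after payment £1,528.43.
Month 2: interest £17.83; balance after payment £1,476.27.
Closed form: n = −ln(1 − rB₀/P)/ln(1+r) = −ln(0.73667)/ln(1.01167) ≈ 26.348, so the balance reaches zero during payment 27.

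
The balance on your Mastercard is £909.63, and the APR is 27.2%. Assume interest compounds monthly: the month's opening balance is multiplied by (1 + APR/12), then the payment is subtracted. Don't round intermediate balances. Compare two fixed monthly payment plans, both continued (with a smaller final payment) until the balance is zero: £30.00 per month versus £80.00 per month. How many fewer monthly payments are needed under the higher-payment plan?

Monthly rate r = 27.2%/12 = 2.26667% = 0.0226667.
At £30.00/mo: n = ⌈−ln(1 − rB₀/P)/ln(1+r)⌉ = 52 payments (last £25.93); total interest = total paid − £909.63 = £646.30.
At £80.00/mo: 14 payments (last £23.97); total interest £154.34.
Payments saved = 52 − 14 = 38.

38 fewer payments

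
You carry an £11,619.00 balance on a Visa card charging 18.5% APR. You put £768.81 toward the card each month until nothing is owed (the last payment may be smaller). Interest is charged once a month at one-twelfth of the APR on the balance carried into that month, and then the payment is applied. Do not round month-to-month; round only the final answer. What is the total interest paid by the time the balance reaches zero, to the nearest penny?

Monthly rate r = 18.5%/12 = 1.54167% = 0.0154167.
Payoff takes n = ⌈−ln(1 − rB₀/P)/ln(1+r)⌉ = ⌈17.338⌉ = 18 payments; the last is £261.31.
Total paid = 17·£768.81 + £261.31 = £13,331.08.
Total interest = total paid − principal = £13,331.08 − £11,619.00 = £1,712.08.

£1,712.08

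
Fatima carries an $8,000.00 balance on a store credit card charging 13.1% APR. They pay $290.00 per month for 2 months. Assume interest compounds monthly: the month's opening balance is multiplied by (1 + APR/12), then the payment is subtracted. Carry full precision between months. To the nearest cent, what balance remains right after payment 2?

Monthly rate r = 13.1%/12 = 1.09167% = 0.0109167.
Each month: B ← B·(1+r) − $290.00.
Month 1: interest $87.33; balance after payment $7,797.33.
Month 2: interest $85.12; balance after payment $7,592.45.

$7,592.45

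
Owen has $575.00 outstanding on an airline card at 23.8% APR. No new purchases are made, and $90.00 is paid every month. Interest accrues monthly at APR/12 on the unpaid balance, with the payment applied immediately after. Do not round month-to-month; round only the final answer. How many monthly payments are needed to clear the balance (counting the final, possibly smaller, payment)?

Monthly rate r = 23.8%/12 = 1.98333% = 0.0198333.
Recurrence: B ← B·(1+r) − $90.00.
Month 1: interest $11.40; balance after payment $496.40.
Month 2: interest $9.85; balance after payment $416.25.
Closed form: n = −ln(1 − rB₀/P)/ln(1+r) = −ln(0.87329)/ln(1.01983) ≈ 6.899, so the balance reaches zero during payment 7.

7 payments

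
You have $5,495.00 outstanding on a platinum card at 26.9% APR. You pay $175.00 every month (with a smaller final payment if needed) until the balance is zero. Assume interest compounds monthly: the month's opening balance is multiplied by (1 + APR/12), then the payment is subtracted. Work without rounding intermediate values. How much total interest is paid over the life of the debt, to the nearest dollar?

$4,112

Monthly rate r = 26.9%/12 = 2.24167% = 0.0224167.
Payoff takes n = ⌈−ln(1 − rB₀/P)/ln(1+r)⌉ = ⌈54.896⌉ = 55 payments; the last is $157.03.
Total paid = 54·$175.00 + $157.03 = $9,607.03.
Total interest = total paid − principal = $9,607.03 − $5,495.00 = $4,112.03.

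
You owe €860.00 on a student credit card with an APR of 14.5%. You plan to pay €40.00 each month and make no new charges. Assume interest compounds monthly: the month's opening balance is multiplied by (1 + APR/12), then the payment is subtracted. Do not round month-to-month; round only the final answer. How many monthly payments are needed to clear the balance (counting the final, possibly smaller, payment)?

Monthly rate r = 14.5%/12 = 1.20833% = 0.0120833.
Recurrence: B ← B·(1+r) − €40.00.
Month 1: interest €10.39; balance after payment €830.39.
Month 2: interest €10.03; balance after payment €800.43.
Closed form: n = −ln(1 − rB₀/P)/ln(1+r) = −ln(0.74021)/ln(1.01208) ≈ 25.046, so the balance reaches zero during payment 26.

26 months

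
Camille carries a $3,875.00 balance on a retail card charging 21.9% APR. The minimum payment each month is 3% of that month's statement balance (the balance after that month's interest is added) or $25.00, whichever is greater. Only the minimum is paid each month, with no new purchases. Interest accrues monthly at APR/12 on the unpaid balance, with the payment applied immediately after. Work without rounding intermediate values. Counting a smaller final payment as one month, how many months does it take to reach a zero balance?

Monthly rate r = 21.9%/12 = 1.825% = 0.01825.
While 3% of the post-interest balance exceeds $25.00, each month B ← (B·(1+r))·(1 − 0.03), i.e. B shrinks by the factor (1+r)·0.97 = 0.9877.
This holds for months 1–126. Entering month 127 the balance is $815.02; 3% of the post-interest balance is now below $25.00, so the flat $25.00 minimum applies from here.
From month 127 a fixed $25.00 at rate r clears $815.02 in 50 more payments. Total: 126 + 50 = 176 months.

176 months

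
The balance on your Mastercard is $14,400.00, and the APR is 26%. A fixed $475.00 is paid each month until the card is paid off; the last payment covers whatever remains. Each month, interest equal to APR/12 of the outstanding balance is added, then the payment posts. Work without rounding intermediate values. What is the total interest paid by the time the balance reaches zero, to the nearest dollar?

Monthly rate r = 26%/12 = 2.16667% = 0.0216667.
Payoff takes n = ⌈−ln(1 − rB₀/P)/ln(1+r)⌉ = ⌈49.897⌉ = 50 payments; the last is $426.73.
Total paid = 49·$475.00 + $426.73 = $23,701.73.
Total interest = total paid − principal = $23,701.73 − $14,400.00 = $9,301.73.

$9,302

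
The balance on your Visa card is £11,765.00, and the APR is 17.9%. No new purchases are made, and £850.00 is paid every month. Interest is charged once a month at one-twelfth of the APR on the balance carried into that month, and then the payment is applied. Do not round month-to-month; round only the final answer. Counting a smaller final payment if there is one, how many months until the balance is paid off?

16 months

Monthly rate r = 17.9%/12 = 1.49167% = 0.0149167.
Recurrence: B ← B·(1+r) − £850.00.
Month 1: interest £175.49; balance after payment £11,090.49.
Month 2: interest £165.43; balance after payment £10,405.93.
Closed form: n = −ln(1 − rB₀/P)/ln(1+r) = −ln(0.79354)/ln(1.01492) ≈ 15.619, so the balance reaches zero during payment 16.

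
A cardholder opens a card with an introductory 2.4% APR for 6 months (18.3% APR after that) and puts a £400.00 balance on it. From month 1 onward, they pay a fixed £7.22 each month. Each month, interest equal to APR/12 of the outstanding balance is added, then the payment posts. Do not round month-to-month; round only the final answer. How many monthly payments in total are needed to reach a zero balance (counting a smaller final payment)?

Promo months 1–6 at r₀ = 2.4%/12 = 0.002; months 7+ at r₁ = 18.3%/12 = 0.01525.
After month 6: iterate B ← B·(1+r₀) − £7.22 for 6 months → £361.29.
Then at r₁ with £7.22/mo: n₂ = −ln(1 − r₁·B/P)/ln(1+r₁) ≈ 95.15 → 96 more payments.

102 payments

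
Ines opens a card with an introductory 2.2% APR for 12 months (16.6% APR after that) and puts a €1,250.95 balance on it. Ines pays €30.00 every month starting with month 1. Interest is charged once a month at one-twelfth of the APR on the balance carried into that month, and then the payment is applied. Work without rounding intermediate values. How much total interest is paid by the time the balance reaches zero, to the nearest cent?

€305.96

Promo months 1–12 at r₀ = 2.2%/12 = 0.00183333; months 13+ at r₁ = 16.6%/12 = 0.0138333.
After month 12: iterate B ← B·(1+r₀) − €30.00 for 12 months → €915.10.
Then at r₁ with €30.00/mo: n₂ = −ln(1 − r₁·B/P)/ln(1+r₁) ≈ 39.90 → 40 more payments.
Total paid = 51·€30.00 + €26.91 = €1,556.91; interest = €1,556.91 − €1,250.95 = €305.96.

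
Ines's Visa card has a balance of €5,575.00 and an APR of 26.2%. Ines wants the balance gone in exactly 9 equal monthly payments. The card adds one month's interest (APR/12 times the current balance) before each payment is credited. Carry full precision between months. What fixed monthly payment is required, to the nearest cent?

Monthly rate r = 26.2%/12 = 2.18333% = 0.0218333.
Level-payment amortization: P = B₀·r / (1 − (1+r)^(−n)) = 5575.00·0.0218333 / (1 − 1.02183^(−9)).
Denominator 1 − (1+r)^(−9) = 0.176659634.
P = 121.721 / 0.176659634 ≈ 689.01.

€689.01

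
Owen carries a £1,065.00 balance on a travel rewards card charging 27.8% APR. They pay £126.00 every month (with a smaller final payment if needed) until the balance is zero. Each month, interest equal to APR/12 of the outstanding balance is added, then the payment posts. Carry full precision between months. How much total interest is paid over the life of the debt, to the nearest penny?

Monthly rate r = 27.8%/12 = 2.31667% = 0.0231667.
Payoff takes n = ⌈−ln(1 − rB₀/P)/ln(1+r)⌉ = ⌈9.515⌉ = 10 payments; the last is £65.29.
Total paid = 9·£126.00 + £65.29 = £1,199.29.
Total interest = total paid − principal = £1,199.29 − £1,065.00 = £134.29.

£134.29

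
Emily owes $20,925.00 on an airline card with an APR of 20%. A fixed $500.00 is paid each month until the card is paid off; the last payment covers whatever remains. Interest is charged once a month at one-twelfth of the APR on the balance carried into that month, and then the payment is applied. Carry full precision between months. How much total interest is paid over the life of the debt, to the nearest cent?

Monthly rate r = 20%/12 = 1.66667% = 0.0166667.
Payoff takes n = ⌈−ln(1 − rB₀/P)/ln(1+r)⌉ = ⌈72.337⌉ = 73 payments; the last is $169.24.
Total paid = 72·$500.00 + $169.24 = $36,169.24.
Total interest = total paid − principal = $36,169.24 − $20,925.00 = $15,244.24.

$15,244.24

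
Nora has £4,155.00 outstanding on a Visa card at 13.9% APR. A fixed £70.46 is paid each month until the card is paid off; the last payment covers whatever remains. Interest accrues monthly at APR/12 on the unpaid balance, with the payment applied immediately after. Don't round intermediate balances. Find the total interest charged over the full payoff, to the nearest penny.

£2,875.05

Monthly rate r = 13.9%/12 = 1.15833% = 0.0115833.
Payoff takes n = ⌈−ln(1 − rB₀/P)/ln(1+r)⌉ = ⌈99.773⌉ = 100 payments; the last is £54.51.
Total paid = 99·£70.46 + £54.51 = £7,030.05.
Total interest = total paid − principal = £7,030.05 − £4,155.00 = £2,875.05.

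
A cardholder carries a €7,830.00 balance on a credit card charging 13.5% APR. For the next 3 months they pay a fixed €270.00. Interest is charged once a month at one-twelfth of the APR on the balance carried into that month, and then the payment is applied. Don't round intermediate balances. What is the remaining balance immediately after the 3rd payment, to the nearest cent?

€7,278.10

Monthly rate r = 13.5%/12 = 1.125% = 0.01125.
Each month: B ← B·(1+r) − €270.00.
Month 1: interest €88.09; balance after payment €7,648.09.
Month 2: interest €86.04; balance after payment €7,464.13.
Month 3: interest €83.97; balance after payment €7,278.10.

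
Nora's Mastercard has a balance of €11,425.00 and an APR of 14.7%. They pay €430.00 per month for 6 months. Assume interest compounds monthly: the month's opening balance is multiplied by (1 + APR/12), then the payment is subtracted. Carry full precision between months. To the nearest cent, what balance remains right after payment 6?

€9,630.56

Monthly rate r = 14.7%/12 = 1.225% = 0.01225.
Each month: B ← B·(1+r) − €430.00.
Month 1: interest €139.96; balance after payment €11,134.96.
Month 2: interest €136.40; balance after payment €10,841.36.
Month 3: interest €132.81; balance after payment €10,544.17.
Month 4: interest €129.17; balance after payment €10,243.33.
Month 5: interest €125.48; balance after payment €9,938.81.
Month 6: interest €121.75; balance after payment €9,630.56.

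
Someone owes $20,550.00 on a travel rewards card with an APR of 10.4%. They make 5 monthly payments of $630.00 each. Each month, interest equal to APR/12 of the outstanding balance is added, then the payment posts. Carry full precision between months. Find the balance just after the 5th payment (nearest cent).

Monthly rate r = 10.4%/12 = 0.866667% = 0.00866667.
Each month: B ← B·(1+r) − $630.00.
Month 1: interest $178.10; balance after payment $20,098.10.
Month 2: interest $174.18; balance after payment $19,642.28.
Month 3: interest $170.23; balance after payment $19,182.52.
Month 4: interest $166.25; balance after payment $18,718.77.
Month 5: interest $162.23; balance after payment $18,250.99.

$18,250.99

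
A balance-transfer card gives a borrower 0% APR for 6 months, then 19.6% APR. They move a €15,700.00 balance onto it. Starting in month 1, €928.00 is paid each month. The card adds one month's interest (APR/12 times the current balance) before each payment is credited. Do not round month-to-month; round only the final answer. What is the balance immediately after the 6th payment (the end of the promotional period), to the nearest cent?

Promo months 1–6 at r₀ = 0%/12 = 0; months 7+ at r₁ = 19.6%/12 = 0.0163333.
After month 6 (no interest yet): B = €15,700.00 − 6·€928.00 = €10,132.00.

€10,132.00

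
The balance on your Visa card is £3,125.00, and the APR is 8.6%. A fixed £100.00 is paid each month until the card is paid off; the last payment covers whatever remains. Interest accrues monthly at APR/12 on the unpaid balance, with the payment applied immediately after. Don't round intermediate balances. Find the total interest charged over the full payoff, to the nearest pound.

£426

Monthly rate r = 8.6%/12 = 0.716667% = 0.00716667.
Payoff takes n = ⌈−ln(1 − rB₀/P)/ln(1+r)⌉ = ⌈35.506⌉ = 36 payments; the last is £50.65.
Total paid = 35·£100.00 + £50.65 = £3,550.65.
Total interest = total paid − principal = £3,550.65 − £3,125.00 = £425.65.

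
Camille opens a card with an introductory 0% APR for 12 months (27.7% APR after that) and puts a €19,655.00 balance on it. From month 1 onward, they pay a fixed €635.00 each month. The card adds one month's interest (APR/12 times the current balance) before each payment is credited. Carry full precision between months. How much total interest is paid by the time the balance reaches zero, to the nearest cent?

Promo months 1–12 at r₀ = 0%/12 = 0; months 13+ at r₁ = 27.7%/12 = 0.0230833.
After month 12 (no interest yet): B = €19,655.00 − 12·€635.00 = €12,035.00.
Then at r₁ with €635.00/mo: n₂ = −ln(1 − r₁·B/P)/ln(1+r₁) ≈ 25.21 → 26 more payments.
Total paid = 37·€635.00 + €135.54 = €23,630.54; interest = €23,630.54 − €19,655.00 = €3,975.54.

€3,975.54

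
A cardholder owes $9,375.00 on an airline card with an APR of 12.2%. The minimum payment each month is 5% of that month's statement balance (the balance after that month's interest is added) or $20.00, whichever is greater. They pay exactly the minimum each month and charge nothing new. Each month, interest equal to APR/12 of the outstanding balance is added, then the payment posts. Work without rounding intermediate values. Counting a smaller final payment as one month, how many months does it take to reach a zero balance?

Monthly rate r = 12.2%/12 = 1.01667% = 0.0101667.
While 5% of the post-interest balance exceeds $20.00, each month B ← (B·(1+r))·(1 − 0.05), i.e. B shrinks by the factor (1+r)·0.95 = 0.95966.
This holds for months 1–77. Entering month 78 the balance is $393.51; 5% of the post-interest balance is now below $20.00, so the flat $20.00 minimum applies from here.
From month 78 a fixed $20.00 at rate r clears $393.51 in 23 more payments. Total: 77 + 23 = 100 months.

100 months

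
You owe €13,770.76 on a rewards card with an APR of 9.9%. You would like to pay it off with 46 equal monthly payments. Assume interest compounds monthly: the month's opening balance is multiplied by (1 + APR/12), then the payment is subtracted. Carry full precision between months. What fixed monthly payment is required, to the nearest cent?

€360.97

Monthly rate r = 9.9%/12 = 0.825% = 0.00825.
Level-payment amortization: P = B₀·r / (1 − (1+r)^(−n)) = 13770.76·0.00825 / (1 − 1.00825^(−46)).
Denominator 1 − (1+r)^(−46) = 0.314730522.
P = 113.609 / 0.314730522 ≈ 360.97.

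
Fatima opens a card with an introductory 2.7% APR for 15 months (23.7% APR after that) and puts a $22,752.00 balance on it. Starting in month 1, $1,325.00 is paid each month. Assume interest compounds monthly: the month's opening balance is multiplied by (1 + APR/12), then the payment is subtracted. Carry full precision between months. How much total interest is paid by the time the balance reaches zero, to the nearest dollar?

Promo months 1–15 at r₀ = 2.7%/12 = 0.00225; months 16+ at r₁ = 23.7%/12 = 0.01975.
After month 15: iterate B ← B·(1+r₀) − $1,325.00 for 15 months → $3,340.99.
Then at r₁ with $1,325.00/mo: n₂ = −ln(1 − r₁·B/P)/ln(1+r₁) ≈ 2.61 → 3 more payments.
Total paid = 17·$1,325.00 + $813.85 = $23,338.85; interest = $23,338.85 − $22,752.00 = $586.85.

$587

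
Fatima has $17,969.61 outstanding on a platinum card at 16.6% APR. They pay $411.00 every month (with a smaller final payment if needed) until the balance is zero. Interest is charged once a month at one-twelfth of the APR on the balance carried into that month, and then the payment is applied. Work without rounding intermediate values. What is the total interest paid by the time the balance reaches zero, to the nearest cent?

Monthly rate r = 16.6%/12 = 1.38333% = 0.0138333.
Payoff takes n = ⌈−ln(1 − rB₀/P)/ln(1+r)⌉ = ⌈67.577⌉ = 68 payments; the last is $237.74.
Total paid = 67·$411.00 + $237.74 = $27,774.74.
Total interest = total paid − principal = $27,774.74 − $17,969.61 = $9,805.13.

$9,805.13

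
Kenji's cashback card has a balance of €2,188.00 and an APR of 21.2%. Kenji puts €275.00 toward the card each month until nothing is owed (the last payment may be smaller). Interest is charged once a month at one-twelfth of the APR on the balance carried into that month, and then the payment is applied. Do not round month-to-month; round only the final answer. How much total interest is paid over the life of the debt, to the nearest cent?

€191.21

Monthly rate r = 21.2%/12 = 1.76667% = 0.0176667.
Payoff takes n = ⌈−ln(1 − rB₀/P)/ln(1+r)⌉ = ⌈8.650⌉ = 9 payments; the last is €179.21.
Total paid = 8·€275.00 + €179.21 = €2,379.21.
Total interest = total paid − principal = €2,379.21 − €2,188.00 = €191.21.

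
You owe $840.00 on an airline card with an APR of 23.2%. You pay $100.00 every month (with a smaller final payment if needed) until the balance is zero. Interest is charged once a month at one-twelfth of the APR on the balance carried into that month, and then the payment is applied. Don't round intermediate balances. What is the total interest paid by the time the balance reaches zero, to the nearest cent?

Monthly rate r = 23.2%/12 = 1.93333% = 0.0193333.
Payoff takes n = ⌈−ln(1 − rB₀/P)/ln(1+r)⌉ = ⌈9.255⌉ = 10 payments; the last is $25.64.
Total paid = 9·$100.00 + $25.64 = $925.64.
Total interest = total paid − principal = $925.64 − $840.00 = $85.64.

$85.64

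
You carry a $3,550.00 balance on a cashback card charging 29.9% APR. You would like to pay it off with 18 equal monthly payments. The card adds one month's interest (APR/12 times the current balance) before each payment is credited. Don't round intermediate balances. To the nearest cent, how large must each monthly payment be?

Monthly rate r = 29.9%/12 = 2.49167% = 0.0249167.
Level-payment amortization: P = B₀·r / (1 − (1+r)^(−n)) = 3550.00·0.0249167 / (1 − 1.02492^(−18)).
Denominator 1 − (1+r)^(−18) = 0.357895074.
P = 88.4542 / 0.357895074 ≈ 247.15.

$247.15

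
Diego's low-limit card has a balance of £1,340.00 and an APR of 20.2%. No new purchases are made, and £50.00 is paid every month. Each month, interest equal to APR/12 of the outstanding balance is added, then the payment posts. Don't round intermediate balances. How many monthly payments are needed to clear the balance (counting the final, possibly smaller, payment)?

Monthly rate r = 20.2%/12 = 1.68333% = 0.0168333.
Recurrence: B ← B·(1+r) − £50.00.
Month 1: interest £22.56; balance after payment £1,312.56.
Month 2: interest £22.09; balance after payment £1,284.65.
Closed form: n = −ln(1 − rB₀/P)/ln(1+r) = −ln(0.54887)/ln(1.01683) ≈ 35.937, so the balance reaches zero during payment 36.

36 payments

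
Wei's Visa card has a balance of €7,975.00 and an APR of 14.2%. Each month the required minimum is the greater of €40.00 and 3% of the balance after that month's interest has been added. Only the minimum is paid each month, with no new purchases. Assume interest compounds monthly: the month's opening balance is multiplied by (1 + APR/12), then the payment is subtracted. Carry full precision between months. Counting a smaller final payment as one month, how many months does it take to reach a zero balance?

Monthly rate r = 14.2%/12 = 1.18333% = 0.0118333.
While 3% of the post-interest balance exceeds €40.00, each month B ← (B·(1+r))·(1 − 0.03), i.e. B shrinks by the factor (1+r)·0.97 = 0.98148.
This holds for months 1–97. Entering month 98 the balance is €1,300.65; 3% of the post-interest balance is now below €40.00, so the flat €40.00 minimum applies from here.
From month 98 a fixed €40.00 at rate r clears €1,300.65 in 42 more payments. Total: 97 + 42 = 139 months.

139 months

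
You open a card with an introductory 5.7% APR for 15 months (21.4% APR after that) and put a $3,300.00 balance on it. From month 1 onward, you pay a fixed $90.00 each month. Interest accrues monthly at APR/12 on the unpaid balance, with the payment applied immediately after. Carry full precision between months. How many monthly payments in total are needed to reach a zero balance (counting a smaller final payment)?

47 payments

Promo months 1–15 at r₀ = 5.7%/12 = 0.00475; months 16+ at r₁ = 21.4%/12 = 0.0178333.
After month 15: iterate B ← B·(1+r₀) − $90.00 for 15 months → $2,147.28.
Then at r₁ with $90.00/mo: n₂ = −ln(1 − r₁·B/P)/ln(1+r₁) ≈ 31.35 → 32 more payments.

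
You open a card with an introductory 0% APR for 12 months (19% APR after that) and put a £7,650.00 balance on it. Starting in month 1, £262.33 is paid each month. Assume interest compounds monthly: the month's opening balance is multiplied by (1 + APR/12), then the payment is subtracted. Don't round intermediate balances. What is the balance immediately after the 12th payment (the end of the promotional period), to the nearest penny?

Promo months 1–12 at r₀ = 0%/12 = 0; months 13+ at r₁ = 19%/12 = 0.0158333.
After month 12 (no interest yet): B = £7,650.00 − 12·£262.33 = £4,502.04.

£4,502.04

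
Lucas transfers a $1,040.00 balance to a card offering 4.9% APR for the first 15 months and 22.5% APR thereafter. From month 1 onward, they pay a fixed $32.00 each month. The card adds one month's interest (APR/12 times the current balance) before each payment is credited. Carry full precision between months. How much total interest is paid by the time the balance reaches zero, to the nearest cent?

Promo months 1–15 at r₀ = 4.9%/12 = 0.00408333; months 16+ at r₁ = 22.5%/12 = 0.01875.
After month 15: iterate B ← B·(1+r₀) − $32.00 for 15 months → $611.59.
Then at r₁ with $32.00/mo: n₂ = −ln(1 − r₁·B/P)/ln(1+r₁) ≈ 23.89 → 24 more payments.
Total paid = 38·$32.00 + $28.38 = $1,244.38; interest = $1,244.38 − $1,040.00 = $204.38.

$204.38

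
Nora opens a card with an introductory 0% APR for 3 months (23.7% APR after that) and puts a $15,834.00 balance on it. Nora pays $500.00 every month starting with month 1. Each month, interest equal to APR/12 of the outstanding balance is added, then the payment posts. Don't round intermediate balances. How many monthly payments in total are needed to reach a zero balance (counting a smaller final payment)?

46 payments

Promo months 1–3 at r₀ = 0%/12 = 0; months 4+ at r₁ = 23.7%/12 = 0.01975.
After month 3 (no interest yet): B = $15,834.00 − 3·$500.00 = $14,334.00.
Then at r₁ with $500.00/mo: n₂ = −ln(1 − r₁·B/P)/ln(1+r₁) ≈ 42.70 → 43 more payments.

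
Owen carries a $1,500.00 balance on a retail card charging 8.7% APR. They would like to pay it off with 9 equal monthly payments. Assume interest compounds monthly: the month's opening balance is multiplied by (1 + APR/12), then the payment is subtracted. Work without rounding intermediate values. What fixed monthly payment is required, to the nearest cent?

$172.77

Monthly rate r = 8.7%/12 = 0.725% = 0.00725.
Level-payment amortization: P = B₀·r / (1 − (1+r)^(−n)) = 1500.00·0.00725 / (1 − 1.00725^(−9)).
Denominator 1 − (1+r)^(−9) = 0.0629462231.
P = 10.875 / 0.0629462231 ≈ 172.77.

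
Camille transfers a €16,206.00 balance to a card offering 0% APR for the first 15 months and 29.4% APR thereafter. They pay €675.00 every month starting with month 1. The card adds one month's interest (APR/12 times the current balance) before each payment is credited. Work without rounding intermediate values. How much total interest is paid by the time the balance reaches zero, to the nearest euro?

Promo months 1–15 at r₀ = 0%/12 = 0; months 16+ at r₁ = 29.4%/12 = 0.0245.
After month 15 (no interest yet): B = €16,206.00 − 15·€675.00 = €6,081.00.
Then at r₁ with €675.00/mo: n₂ = −ln(1 − r₁·B/P)/ln(1+r₁) ≈ 10.30 → 11 more payments.
Total paid = 25·€675.00 + €206.28 = €17,081.28; interest = €17,081.28 − €16,206.00 = €875.28.

€875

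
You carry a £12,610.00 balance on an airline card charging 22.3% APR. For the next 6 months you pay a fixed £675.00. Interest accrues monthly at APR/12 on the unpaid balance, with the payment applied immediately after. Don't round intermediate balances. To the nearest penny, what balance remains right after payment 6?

Monthly rate r = 22.3%/12 = 1.85833% = 0.0185833.
Each month: B ← B·(1+r) − £675.00.
Month 1: interest £234.34; balance after payment £12,169.34.
Month 2: interest £226.15; balance after payment £11,720.48.
Month 3: interest £217.81; balance after payment £11,263.29.
Month 4: interest £209.31; balance after payment £10,797.60.
Month 5: interest £200.66; balance after payment £10,323.25.
Month 6: interest £191.84; balance after payment £9,840.09.

£9,840.09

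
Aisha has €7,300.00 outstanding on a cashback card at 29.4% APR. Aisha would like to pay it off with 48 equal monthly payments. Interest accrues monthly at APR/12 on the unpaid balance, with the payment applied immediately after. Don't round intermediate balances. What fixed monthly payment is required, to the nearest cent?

Monthly rate r = 29.4%/12 = 2.45% = 0.0245.
Level-payment amortization: P = B₀·r / (1 − (1+r)^(−n)) = 7300.00·0.0245 / (1 − 1.0245^(−48)).
Denominator 1 − (1+r)^(−48) = 0.687085428.
P = 178.85 / 0.687085428 ≈ 260.30.

€260.30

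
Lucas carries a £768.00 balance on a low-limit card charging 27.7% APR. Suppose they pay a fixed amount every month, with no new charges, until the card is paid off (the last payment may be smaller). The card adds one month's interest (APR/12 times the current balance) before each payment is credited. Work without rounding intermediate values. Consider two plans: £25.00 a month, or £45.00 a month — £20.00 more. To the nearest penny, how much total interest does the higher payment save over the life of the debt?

Monthly rate r = 27.7%/12 = 2.30833% = 0.0230833.
At £25.00/mo: n = ⌈−ln(1 − rB₀/P)/ln(1+r)⌉ = 55 payments (last £2.78); total interest = total paid − £768.00 = £584.78.
At £45.00/mo: 22 payments (last £42.54); total interest £219.54.
Interest saved = £584.78 − £219.54 = £365.24.

£365.24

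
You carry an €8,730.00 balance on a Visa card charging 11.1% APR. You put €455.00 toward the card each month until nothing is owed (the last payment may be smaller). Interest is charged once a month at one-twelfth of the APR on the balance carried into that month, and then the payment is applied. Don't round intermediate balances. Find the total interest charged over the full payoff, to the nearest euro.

Monthly rate r = 11.1%/12 = 0.925% = 0.00925.
Payoff takes n = ⌈−ln(1 − rB₀/P)/ln(1+r)⌉ = ⌈21.220⌉ = 22 payments; the last is €100.33.
Total paid = 21·€455.00 + €100.33 = €9,655.33.
Total interest = total paid − principal = €9,655.33 − €8,730.00 = €925.33.

€925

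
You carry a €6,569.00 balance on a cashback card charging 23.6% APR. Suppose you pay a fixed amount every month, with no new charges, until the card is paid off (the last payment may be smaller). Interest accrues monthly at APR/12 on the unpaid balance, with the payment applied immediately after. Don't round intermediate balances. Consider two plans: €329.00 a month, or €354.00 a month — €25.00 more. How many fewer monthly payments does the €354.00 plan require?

Monthly rate r = 23.6%/12 = 1.96667% = 0.0196667.
At €329.00/mo: n = ⌈−ln(1 − rB₀/P)/ln(1+r)⌉ = 26 payments (last €200.07); total interest = total paid − €6,569.00 = €1,856.07.
At €354.00/mo: 24 payments (last €111.62); total interest €1,684.62.
Payments saved = 26 − 24 = 2.

2 fewer payments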